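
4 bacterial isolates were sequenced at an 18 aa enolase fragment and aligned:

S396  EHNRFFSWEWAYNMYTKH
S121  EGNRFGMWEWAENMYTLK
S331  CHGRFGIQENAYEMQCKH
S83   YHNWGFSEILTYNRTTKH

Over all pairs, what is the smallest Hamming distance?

6

Pairwise Hamming distances:
  S396 vs S121: 6
  S396 vs S331: 9
  S396 vs S83: 9
  S121 vs S331: 12
  S121 vs S83: 15
  S331 vs S83: 14
The smallest is 6, between S396 and S121.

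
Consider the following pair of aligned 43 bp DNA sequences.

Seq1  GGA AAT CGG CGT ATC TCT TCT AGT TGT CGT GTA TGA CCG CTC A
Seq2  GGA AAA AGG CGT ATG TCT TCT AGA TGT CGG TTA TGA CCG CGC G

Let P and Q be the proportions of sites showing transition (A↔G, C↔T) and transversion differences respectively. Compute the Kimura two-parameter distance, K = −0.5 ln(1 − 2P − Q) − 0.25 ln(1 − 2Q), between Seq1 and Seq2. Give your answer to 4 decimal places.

0.2159

Mismatches occur at site 6 (T↔A, transversion), site 7 (C↔A, transversion), site 15 (C↔G, transversion), site 24 (T↔A, transversion), site 30 (T↔G, transversion), site 31 (G↔T, transversion), site 41 (T↔G, transversion), site 43 (A↔G, transition).
Of the 8 differences, 1 transition and 7 transversions over 43 sites: P = 1/43 = 0.023256, Q = 7/43 = 0.162791.
d = −0.5·ln(0.790697) − 0.25·ln(0.674418) = −0.5·(-0.234840) − 0.25·(-0.393905) = 0.2159.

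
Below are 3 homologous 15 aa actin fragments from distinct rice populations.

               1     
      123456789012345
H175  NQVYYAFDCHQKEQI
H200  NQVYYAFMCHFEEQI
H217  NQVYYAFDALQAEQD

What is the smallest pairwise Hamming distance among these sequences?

3

Pairwise Hamming distances:
  H175 vs H200: 3
  H175 vs H217: 4
  H200 vs H217: 6
The smallest is 3, between H175 and H200.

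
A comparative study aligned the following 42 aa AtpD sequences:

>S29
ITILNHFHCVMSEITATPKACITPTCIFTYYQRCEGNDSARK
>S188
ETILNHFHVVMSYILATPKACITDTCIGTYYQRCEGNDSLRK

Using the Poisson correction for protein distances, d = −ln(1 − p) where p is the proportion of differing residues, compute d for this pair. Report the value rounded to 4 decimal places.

The sequences differ at positions 1 (I/E), 9 (C/V), 13 (E/Y), 15 (T/L), 24 (P/D), 28 (F/G), 40 (A/L).
p = 7/42 = 0.166667.
d = −ln(1 − 0.166667) = −ln(0.833333) = 0.1823.

0.1823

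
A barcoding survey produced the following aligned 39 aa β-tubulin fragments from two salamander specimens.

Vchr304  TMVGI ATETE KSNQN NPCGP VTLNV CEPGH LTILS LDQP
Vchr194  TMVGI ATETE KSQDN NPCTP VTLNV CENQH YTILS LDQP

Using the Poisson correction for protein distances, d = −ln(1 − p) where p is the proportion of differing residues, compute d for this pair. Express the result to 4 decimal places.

0.1671

Mismatches occur at site 13 (N↔Q), site 14 (Q↔D), site 19 (G↔T), site 28 (P↔N), site 29 (G↔Q), site 31 (L↔Y).
p = 6/39 = 0.153846.
d = −ln(1 − 0.153846) = −ln(0.846154) = 0.1671.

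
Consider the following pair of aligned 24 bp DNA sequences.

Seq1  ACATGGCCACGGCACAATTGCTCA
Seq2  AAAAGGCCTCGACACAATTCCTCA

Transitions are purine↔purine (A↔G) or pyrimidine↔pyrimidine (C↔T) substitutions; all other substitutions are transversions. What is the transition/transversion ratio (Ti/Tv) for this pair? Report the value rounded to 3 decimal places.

The sequences differ at positions 2 (C/A, transversion), 4 (T/A, transversion), 9 (A/T, transversion), 12 (G/A, transition), 20 (G/C, transversion).
Of the 5 differences, 1 transition and 4 transversions, so Ti/Tv = 1/4 = 0.250.

0.250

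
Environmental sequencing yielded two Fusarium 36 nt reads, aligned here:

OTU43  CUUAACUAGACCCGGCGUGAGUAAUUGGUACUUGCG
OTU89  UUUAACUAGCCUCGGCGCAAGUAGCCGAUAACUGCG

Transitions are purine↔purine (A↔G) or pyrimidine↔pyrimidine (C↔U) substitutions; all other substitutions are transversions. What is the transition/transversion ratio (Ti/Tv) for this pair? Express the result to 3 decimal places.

Mismatches occur at site 1 (C/U, transition), site 10 (A/C, transversion), site 12 (C/U, transition), site 18 (U/C, transition), site 19 (G/A, transition), site 24 (A/G, transition), site 25 (U/C, transition), site 26 (U/C, transition), site 28 (G/A, transition), site 31 (C/A, transversion), site 32 (U/C, transition).
Of the 11 differences, 9 transitions and 2 transversions, so Ti/Tv = 9/2 = 4.500.

4.500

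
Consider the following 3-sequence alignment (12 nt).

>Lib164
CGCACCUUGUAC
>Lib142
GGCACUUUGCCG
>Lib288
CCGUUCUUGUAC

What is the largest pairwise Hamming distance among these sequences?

Pairwise Hamming distances:
  Lib164 vs Lib142: 5
  Lib164 vs Lib288: 4
  Lib142 vs Lib288: 9
The largest is 9, between Lib142 and Lib288.

9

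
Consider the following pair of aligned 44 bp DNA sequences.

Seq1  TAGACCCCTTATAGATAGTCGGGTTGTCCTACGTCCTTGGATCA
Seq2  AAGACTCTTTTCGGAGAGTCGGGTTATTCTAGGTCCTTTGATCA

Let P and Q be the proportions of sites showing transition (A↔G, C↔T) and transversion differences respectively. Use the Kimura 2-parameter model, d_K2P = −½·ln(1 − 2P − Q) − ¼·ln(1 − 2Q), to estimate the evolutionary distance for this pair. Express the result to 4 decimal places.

0.3086

Mismatches occur at site 1 (T↔A, transversion), site 6 (C↔T, transition), site 8 (C↔T, transition), site 11 (A↔T, transversion), site 12 (T↔C, transition), site 13 (A↔G, transition), site 16 (T↔G, transversion), site 26 (G↔A, transition), site 28 (C↔T, transition), site 32 (C↔G, transversion), site 39 (G↔T, transversion).
Of the 11 differences, 6 transitions and 5 transversions over 44 sites: P = 6/44 = 0.136364, Q = 5/44 = 0.113636.
d = −0.5·ln(0.613636) − 0.25·ln(0.772728) = −0.5·(-0.488353) − 0.25·(-0.257828) = 0.3086.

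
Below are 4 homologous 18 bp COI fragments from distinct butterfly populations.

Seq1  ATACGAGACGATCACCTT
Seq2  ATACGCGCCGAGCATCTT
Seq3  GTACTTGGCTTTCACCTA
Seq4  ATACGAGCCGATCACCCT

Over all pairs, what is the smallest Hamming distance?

Pairwise Hamming distances:
  Seq1 vs Seq2: 4
  Seq1 vs Seq3: 7
  Seq1 vs Seq4: 2
  Seq2 vs Seq3: 9
  Seq2 vs Seq4: 4
  Seq3 vs Seq4: 8
The smallest is 2, between Seq1 and Seq4.

2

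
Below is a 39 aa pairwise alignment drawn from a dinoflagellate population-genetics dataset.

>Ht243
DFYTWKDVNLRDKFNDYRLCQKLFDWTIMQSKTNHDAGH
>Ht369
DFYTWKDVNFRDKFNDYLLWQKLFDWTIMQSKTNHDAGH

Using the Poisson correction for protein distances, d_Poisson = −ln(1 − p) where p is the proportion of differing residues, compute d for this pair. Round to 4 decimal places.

0.0800

Differing sites — 10:L/F; 18:R/L; 20:C/W.
p = 3/39 = 0.076923.
d = −ln(1 − 0.076923) = −ln(0.923077) = 0.0800.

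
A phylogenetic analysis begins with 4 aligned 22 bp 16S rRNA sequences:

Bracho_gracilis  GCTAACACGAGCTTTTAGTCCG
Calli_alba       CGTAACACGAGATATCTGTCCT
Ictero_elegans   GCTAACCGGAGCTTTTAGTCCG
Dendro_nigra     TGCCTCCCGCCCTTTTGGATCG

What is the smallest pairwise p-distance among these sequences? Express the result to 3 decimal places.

0.091

Pairwise Hamming distances:
  Bracho_gracilis vs Calli_alba: 7
  Bracho_gracilis vs Ictero_elegans: 2
  Bracho_gracilis vs Dendro_nigra: 11
  Calli_alba vs Ictero_elegans: 9
  Calli_alba vs Dendro_nigra: 14
  Ictero_elegans vs Dendro_nigra: 11
The smallest is 2 mismatches, between Bracho_gracilis and Ictero_elegans; p = 2/22 = 0.091.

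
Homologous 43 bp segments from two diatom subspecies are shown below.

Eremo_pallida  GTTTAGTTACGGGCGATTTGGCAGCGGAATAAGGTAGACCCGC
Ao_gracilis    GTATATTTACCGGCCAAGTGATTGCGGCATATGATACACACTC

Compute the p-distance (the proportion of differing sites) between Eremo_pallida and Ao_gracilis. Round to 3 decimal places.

0.349

Differing sites — 3:T/A; 6:G/T; 11:G/C; 15:G/C; 17:T/A; 18:T/G; 21:G/A; 22:C/T; 23:A/T; 28:A/C; 32:A/T; 34:G/A; 37:G/C; 40:C/A; 42:G/T.
There are 15 differences over 43 sites, so p = 15/43 = 0.349.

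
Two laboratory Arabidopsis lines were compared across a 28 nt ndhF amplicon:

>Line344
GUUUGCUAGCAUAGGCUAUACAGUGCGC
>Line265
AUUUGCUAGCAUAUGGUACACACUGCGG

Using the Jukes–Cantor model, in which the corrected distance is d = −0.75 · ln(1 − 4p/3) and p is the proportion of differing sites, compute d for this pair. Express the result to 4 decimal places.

0.2524

Mismatches occur at site 1 (G↔A), site 14 (G↔U), site 16 (C↔G), site 19 (U↔C), site 23 (G↔C), site 28 (C↔G).
p = 6/28 = 0.214286.
d = −0.75 · ln(1 − (4/3)·0.214286) = −0.75 · ln(0.714285) = −0.75 · (-0.336473) = 0.2524.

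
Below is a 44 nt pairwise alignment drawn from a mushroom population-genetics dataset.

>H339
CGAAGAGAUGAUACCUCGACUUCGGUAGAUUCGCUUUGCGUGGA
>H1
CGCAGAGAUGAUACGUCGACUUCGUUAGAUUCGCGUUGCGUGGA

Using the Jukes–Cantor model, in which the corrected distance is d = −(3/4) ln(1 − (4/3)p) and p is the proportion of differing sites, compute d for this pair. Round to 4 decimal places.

Mismatches occur at site 3 (A↔C), site 15 (C↔G), site 25 (G↔U), site 35 (U↔G).
p = 4/44 = 0.090909.
d = −0.75 · ln(1 − (4/3)·0.090909) = −0.75 · ln(0.878788) = −0.75 · (-0.129212) = 0.0969.

0.0969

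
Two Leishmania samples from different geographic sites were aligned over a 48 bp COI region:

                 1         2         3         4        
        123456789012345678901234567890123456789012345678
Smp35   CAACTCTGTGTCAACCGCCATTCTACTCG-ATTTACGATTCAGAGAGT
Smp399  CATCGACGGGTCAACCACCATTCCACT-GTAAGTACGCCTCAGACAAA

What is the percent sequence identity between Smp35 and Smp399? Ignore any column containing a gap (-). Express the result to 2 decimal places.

Excluding the 2 gap columns leaves 46 comparable sites.
The sequences differ at positions 3 (A/T), 5 (T/G), 6 (C/A), 7 (T/C), 9 (T/G), 17 (G/A), 24 (T/C), 32 (T/A), 33 (T/G), 38 (A/C), 39 (T/C), 45 (G/C), 47 (G/A), 48 (T/A).
32 of the 46 comparable sites match, so the percent identity is 32/46 × 100 = 69.57%.

69.57%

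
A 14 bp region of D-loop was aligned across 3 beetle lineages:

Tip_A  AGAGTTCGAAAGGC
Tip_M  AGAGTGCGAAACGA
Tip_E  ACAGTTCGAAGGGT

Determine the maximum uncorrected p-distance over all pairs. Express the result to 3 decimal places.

Pairwise Hamming distances:
  Tip_A vs Tip_M: 3
  Tip_A vs Tip_E: 3
  Tip_M vs Tip_E: 5
The largest is 5 mismatches, between Tip_M and Tip_E; p = 5/14 = 0.357.

0.357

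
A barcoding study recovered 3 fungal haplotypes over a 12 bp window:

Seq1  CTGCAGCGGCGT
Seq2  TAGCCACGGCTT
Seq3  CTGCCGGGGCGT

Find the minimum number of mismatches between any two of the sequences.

2

Pairwise Hamming distances:
  Seq1 vs Seq2: 5
  Seq1 vs Seq3: 2
  Seq2 vs Seq3: 5
The smallest is 2, between Seq1 and Seq3.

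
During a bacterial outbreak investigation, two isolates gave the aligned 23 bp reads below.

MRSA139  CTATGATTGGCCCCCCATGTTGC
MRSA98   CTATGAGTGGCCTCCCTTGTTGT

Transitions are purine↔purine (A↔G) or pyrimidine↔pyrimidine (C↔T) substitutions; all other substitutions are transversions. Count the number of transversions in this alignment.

2

The sequences differ at positions 7 (T/G, transversion), 13 (C/T, transition), 17 (A/T, transversion), 23 (C/T, transition).
Of the 4 differences, 2 transitions and 2 transversions, so the answer is 2.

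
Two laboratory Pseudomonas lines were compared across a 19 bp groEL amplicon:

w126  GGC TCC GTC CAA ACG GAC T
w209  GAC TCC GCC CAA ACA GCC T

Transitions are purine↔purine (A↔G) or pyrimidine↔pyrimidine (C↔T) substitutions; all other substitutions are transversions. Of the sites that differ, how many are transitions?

3

The sequences differ at positions 2 (G/A, transition), 8 (T/C, transition), 15 (G/A, transition), 17 (A/C, transversion).
Of the 4 differences, 3 transitions and 1 transversion, so the answer is 3.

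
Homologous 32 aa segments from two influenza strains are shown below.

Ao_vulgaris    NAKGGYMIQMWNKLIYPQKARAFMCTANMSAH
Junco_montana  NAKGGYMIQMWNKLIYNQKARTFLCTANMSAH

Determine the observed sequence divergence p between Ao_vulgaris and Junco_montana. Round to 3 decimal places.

0.094

The sequences differ at positions 17 (P/N), 22 (A/T), 24 (M/L).
There are 3 differences over 32 sites, so p = 3/32 = 0.094.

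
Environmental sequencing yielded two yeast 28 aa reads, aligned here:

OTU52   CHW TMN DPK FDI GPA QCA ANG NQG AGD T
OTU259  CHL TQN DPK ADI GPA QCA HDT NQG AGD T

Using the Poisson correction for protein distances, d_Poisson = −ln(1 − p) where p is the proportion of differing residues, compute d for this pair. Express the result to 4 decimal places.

Differing sites — 3:W/L; 5:M/Q; 10:F/A; 19:A/H; 20:N/D; 21:G/T.
p = 6/28 = 0.214286.
d = −ln(1 − 0.214286) = −ln(0.785714) = 0.2412.

0.2412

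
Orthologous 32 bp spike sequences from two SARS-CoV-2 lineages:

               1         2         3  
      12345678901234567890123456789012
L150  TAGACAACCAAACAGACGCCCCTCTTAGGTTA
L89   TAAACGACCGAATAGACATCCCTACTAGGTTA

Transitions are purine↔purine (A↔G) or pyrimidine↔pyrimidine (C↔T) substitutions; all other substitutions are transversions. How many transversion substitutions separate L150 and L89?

The sequences differ at positions 3 (G/A, transition), 6 (A/G, transition), 10 (A/G, transition), 13 (C/T, transition), 18 (G/A, transition), 19 (C/T, transition), 24 (C/A, transversion), 25 (T/C, transition).
Of the 8 differences, 7 transitions and 1 transversion, so the answer is 1.

1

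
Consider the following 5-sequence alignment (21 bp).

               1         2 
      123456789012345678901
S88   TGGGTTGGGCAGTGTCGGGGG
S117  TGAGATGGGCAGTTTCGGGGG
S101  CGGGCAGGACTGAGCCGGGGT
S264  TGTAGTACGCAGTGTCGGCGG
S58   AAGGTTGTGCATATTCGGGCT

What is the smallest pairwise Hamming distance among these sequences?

3

Pairwise Hamming distances:
  S88 vs S117: 3
  S88 vs S101: 8
  S88 vs S264: 6
  S88 vs S58: 8
  S117 vs S101: 10
  S117 vs S264: 7
  S117 vs S58: 9
  S101 vs S264: 13
  S101 vs S58: 11
  S264 vs S58: 13
The smallest is 3, between S88 and S117.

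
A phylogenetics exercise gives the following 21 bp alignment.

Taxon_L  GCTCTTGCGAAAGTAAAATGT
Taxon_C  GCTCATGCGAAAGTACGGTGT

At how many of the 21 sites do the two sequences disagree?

Mismatches occur at site 5 (T/A), site 16 (A/C), site 17 (A/G), site 18 (A/G).
That gives 4 mismatches out of 21 aligned sites, so the Hamming distance is 4.

4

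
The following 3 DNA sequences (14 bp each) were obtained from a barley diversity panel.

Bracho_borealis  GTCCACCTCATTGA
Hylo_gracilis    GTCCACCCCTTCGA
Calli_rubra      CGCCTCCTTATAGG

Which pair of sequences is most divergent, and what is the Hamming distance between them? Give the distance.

Pairwise Hamming distances:
  Bracho_borealis vs Hylo_gracilis: 3
  Bracho_borealis vs Calli_rubra: 6
  Hylo_gracilis vs Calli_rubra: 8
The largest is 8, between Hylo_gracilis and Calli_rubra.

8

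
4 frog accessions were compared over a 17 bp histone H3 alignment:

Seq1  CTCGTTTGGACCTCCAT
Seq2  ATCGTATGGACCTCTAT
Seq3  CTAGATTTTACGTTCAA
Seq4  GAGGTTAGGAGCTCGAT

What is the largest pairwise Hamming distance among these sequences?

12

Pairwise Hamming distances:
  Seq1 vs Seq2: 3
  Seq1 vs Seq3: 7
  Seq1 vs Seq4: 6
  Seq2 vs Seq3: 10
  Seq2 vs Seq4: 7
  Seq3 vs Seq4: 12
The largest is 12, between Seq3 and Seq4.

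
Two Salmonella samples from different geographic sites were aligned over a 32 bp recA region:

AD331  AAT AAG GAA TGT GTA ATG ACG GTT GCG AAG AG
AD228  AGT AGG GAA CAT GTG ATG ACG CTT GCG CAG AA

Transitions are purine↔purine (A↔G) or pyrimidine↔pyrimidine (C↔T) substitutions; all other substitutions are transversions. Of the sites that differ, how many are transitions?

6

The sequences differ at positions 2 (A/G, transition), 5 (A/G, transition), 10 (T/C, transition), 11 (G/A, transition), 15 (A/G, transition), 22 (G/C, transversion), 28 (A/C, transversion), 32 (G/A, transition).
Of the 8 differences, 6 transitions and 2 transversions, so the answer is 6.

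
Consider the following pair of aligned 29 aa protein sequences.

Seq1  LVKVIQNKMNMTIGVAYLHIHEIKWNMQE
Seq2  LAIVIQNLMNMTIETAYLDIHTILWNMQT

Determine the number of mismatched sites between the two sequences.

9

Mismatches occur at site 2 (V→A), site 3 (K→I), site 8 (K→L), site 14 (G→E), site 15 (V→T), site 19 (H→D), site 22 (E→T), site 24 (K→L), site 29 (E→T).
That gives 9 mismatches out of 29 aligned sites, so the Hamming distance is 9.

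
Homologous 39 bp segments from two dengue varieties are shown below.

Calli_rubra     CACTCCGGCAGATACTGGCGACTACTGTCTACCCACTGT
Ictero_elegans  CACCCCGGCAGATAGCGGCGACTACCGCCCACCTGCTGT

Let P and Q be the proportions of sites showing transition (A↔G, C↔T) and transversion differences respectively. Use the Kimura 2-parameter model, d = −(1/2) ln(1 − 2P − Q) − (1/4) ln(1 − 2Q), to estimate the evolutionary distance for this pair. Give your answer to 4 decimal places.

0.2559

Mismatches occur at site 4 (T/C, transition), site 15 (C/G, transversion), site 16 (T/C, transition), site 26 (T/C, transition), site 28 (T/C, transition), site 30 (T/C, transition), site 34 (C/T, transition), site 35 (A/G, transition).
Of the 8 differences, 7 transitions and 1 transversion over 39 sites: P = 7/39 = 0.179487, Q = 1/39 = 0.025641.
d = −0.5·ln(0.615385) − 0.25·ln(0.948718) = −0.5·(-0.485507) − 0.25·(-0.052644) = 0.2559.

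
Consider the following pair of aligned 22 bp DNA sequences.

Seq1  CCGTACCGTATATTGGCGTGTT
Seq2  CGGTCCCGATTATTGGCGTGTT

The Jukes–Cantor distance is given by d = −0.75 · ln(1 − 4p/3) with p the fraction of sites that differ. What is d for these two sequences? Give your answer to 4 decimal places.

0.2082

The sequences differ at positions 2 (C/G), 5 (A/C), 9 (T/A), 10 (A/T).
p = 4/22 = 0.181818.
d = −0.75 · ln(1 − (4/3)·0.181818) = −0.75 · ln(0.757576) = −0.75 · (-0.277631) = 0.2082.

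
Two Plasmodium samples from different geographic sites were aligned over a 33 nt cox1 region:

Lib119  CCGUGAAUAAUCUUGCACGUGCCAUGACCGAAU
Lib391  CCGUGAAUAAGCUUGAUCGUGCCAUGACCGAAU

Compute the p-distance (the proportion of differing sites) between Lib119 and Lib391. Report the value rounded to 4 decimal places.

0.0909

The sequences differ at positions 11 (U/G), 16 (C/A), 17 (A/U).
There are 3 differences over 33 sites, so p = 3/33 = 0.0909.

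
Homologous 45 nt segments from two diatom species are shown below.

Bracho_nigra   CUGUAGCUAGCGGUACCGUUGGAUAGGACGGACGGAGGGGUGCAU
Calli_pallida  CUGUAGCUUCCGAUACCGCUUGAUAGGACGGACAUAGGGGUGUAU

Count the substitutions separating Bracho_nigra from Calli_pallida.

8

Differing sites — 9:A/U; 10:G/C; 13:G/A; 19:U/C; 21:G/U; 34:G/A; 35:G/U; 43:C/U.
That gives 8 mismatches out of 45 aligned sites, so the Hamming distance is 8.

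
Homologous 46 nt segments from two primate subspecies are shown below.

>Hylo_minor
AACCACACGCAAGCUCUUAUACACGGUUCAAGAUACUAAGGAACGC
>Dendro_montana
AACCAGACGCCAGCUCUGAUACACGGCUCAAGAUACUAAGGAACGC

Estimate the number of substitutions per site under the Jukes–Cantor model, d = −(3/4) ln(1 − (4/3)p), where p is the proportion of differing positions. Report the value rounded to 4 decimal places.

0.0924

The sequences differ at positions 6 (C/G), 11 (A/C), 18 (U/G), 27 (U/C).
p = 4/46 = 0.086957.
d = −0.75 · ln(1 − (4/3)·0.086957) = −0.75 · ln(0.884057) = −0.75 · (-0.123234) = 0.0924.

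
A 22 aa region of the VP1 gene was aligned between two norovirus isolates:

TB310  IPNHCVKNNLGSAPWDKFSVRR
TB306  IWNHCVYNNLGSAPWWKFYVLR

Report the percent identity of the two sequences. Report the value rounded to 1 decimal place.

Mismatches occur at site 2 (P→W), site 7 (K→Y), site 16 (D→W), site 19 (S→Y), site 21 (R→L).
17 of the 22 sites match, so the percent identity is 17/22 × 100 = 77.3%.

77.3%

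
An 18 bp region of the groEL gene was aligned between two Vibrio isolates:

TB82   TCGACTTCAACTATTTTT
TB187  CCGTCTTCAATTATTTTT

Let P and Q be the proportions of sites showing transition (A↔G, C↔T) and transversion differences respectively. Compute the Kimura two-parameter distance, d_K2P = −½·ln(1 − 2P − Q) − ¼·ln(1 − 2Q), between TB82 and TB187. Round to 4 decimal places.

Mismatches occur at site 1 (T/C, transition), site 4 (A/T, transversion), site 11 (C/T, transition).
Of the 3 differences, 2 transitions and 1 transversion over 18 sites: P = 2/18 = 0.111111, Q = 1/18 = 0.055556.
d = −0.5·ln(0.722222) − 0.25·ln(0.888888) = −0.5·(-0.325423) − 0.25·(-0.117784) = 0.1922.

0.1922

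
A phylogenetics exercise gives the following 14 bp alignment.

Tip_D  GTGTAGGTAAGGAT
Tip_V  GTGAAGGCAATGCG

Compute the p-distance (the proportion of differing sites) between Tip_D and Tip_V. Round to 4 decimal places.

Differing sites — 4:T/A; 8:T/C; 11:G/T; 13:A/C; 14:T/G.
There are 5 differences over 14 sites, so p = 5/14 = 0.3571.

0.3571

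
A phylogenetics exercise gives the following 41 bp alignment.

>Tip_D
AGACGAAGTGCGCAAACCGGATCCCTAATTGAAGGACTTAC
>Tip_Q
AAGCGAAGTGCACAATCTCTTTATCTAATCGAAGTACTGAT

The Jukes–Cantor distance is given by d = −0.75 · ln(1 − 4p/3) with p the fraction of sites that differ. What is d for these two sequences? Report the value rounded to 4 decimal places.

0.4556

Mismatches occur at site 2 (G/A), site 3 (A/G), site 12 (G/A), site 16 (A/T), site 18 (C/T), site 19 (G/C), site 20 (G/T), site 21 (A/T), site 23 (C/A), site 24 (C/T), site 30 (T/C), site 35 (G/T), site 39 (T/G), site 41 (C/T).
p = 14/41 = 0.341463.
d = −0.75 · ln(1 − (4/3)·0.341463) = −0.75 · ln(0.544716) = −0.75 · (-0.607491) = 0.4556.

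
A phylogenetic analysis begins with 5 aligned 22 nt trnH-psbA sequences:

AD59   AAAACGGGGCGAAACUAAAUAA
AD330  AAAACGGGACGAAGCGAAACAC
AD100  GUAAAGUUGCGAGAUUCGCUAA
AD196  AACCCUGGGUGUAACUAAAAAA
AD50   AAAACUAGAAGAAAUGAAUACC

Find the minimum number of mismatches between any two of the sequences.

5

Pairwise Hamming distances:
  AD59 vs AD330: 5
  AD59 vs AD100: 10
  AD59 vs AD196: 6
  AD59 vs AD50: 10
  AD330 vs AD100: 15
  AD330 vs AD196: 10
  AD330 vs AD50: 8
  AD100 vs AD196: 16
  AD100 vs AD50: 16
  AD196 vs AD50: 11
The smallest is 5, between AD59 and AD330.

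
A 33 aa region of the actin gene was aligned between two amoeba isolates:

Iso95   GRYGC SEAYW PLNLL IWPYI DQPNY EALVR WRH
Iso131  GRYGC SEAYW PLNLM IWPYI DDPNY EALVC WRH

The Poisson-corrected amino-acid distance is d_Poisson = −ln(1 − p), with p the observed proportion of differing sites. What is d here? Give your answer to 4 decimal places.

0.0953

Differing sites — 15:L/M; 22:Q/D; 30:R/C.
p = 3/33 = 0.090909.
d = −ln(1 − 0.090909) = −ln(0.909091) = 0.0953.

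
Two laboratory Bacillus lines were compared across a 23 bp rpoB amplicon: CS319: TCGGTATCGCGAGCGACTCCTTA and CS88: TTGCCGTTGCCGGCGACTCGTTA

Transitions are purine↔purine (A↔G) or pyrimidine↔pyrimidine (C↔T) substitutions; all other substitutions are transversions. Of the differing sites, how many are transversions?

3

The sequences differ at positions 2 (C/T, transition), 4 (G/C, transversion), 5 (T/C, transition), 6 (A/G, transition), 8 (C/T, transition), 11 (G/C, transversion), 12 (A/G, transition), 20 (C/G, transversion).
Of the 8 differences, 5 transitions and 3 transversions, so the answer is 3.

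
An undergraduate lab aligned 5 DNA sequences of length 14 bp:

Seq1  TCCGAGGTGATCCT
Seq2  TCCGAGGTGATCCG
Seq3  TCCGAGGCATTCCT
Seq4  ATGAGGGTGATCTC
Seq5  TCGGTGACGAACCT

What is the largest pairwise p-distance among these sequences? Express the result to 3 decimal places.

Pairwise Hamming distances:
  Seq1 vs Seq2: 1
  Seq1 vs Seq3: 3
  Seq1 vs Seq4: 7
  Seq1 vs Seq5: 5
  Seq2 vs Seq3: 4
  Seq2 vs Seq4: 7
  Seq2 vs Seq5: 6
  Seq3 vs Seq4: 10
  Seq3 vs Seq5: 6
  Seq4 vs Seq5: 9
The largest is 10 mismatches, between Seq3 and Seq4; p = 10/14 = 0.714.

0.714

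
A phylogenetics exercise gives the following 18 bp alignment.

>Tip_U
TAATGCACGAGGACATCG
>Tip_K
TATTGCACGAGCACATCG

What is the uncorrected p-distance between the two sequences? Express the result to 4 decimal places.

0.1111

The sequences differ at positions 3 (A/T), 12 (G/C).
There are 2 differences over 18 sites, so p = 2/18 = 0.1111.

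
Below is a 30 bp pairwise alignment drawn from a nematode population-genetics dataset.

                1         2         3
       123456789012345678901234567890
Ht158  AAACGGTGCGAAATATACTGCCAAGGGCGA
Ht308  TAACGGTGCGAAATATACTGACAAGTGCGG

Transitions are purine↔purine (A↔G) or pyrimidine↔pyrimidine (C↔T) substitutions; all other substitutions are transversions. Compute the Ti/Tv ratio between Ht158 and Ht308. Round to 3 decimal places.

The sequences differ at positions 1 (A/T, transversion), 21 (C/A, transversion), 26 (G/T, transversion), 30 (A/G, transition).
Of the 4 differences, 1 transition and 3 transversions, so Ti/Tv = 1/3 = 0.333.

0.333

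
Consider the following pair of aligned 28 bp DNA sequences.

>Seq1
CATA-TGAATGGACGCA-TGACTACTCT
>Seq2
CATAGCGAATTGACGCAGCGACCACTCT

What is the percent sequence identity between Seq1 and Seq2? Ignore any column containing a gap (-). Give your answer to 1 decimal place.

Excluding the 2 gap columns leaves 26 comparable sites.
Mismatches occur at site 6 (T→C), site 11 (G→T), site 19 (T→C), site 23 (T→C).
22 of the 26 comparable sites match, so the percent identity is 22/26 × 100 = 84.6%.

84.6%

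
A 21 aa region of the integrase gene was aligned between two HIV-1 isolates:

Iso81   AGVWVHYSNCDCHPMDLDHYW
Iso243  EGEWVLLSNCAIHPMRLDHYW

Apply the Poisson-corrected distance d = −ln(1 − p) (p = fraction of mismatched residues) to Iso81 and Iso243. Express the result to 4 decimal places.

0.4055

Mismatches occur at site 1 (A→E), site 3 (V→E), site 6 (H→L), site 7 (Y→L), site 11 (D→A), site 12 (C→I), site 16 (D→R).
p = 7/21 = 0.333333.
d = −ln(1 − 0.333333) = −ln(0.666667) = 0.4055.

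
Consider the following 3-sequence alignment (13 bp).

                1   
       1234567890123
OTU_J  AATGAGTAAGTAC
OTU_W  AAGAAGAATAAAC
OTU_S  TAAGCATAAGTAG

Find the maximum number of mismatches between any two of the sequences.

Pairwise Hamming distances:
  OTU_J vs OTU_W: 6
  OTU_J vs OTU_S: 5
  OTU_W vs OTU_S: 10
The largest is 10, between OTU_W and OTU_S.

10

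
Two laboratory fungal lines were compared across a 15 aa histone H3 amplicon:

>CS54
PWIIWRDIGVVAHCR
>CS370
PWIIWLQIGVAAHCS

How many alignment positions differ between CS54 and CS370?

4

The sequences differ at positions 6 (R/L), 7 (D/Q), 11 (V/A), 15 (R/S).
That gives 4 mismatches out of 15 aligned sites, so the Hamming distance is 4.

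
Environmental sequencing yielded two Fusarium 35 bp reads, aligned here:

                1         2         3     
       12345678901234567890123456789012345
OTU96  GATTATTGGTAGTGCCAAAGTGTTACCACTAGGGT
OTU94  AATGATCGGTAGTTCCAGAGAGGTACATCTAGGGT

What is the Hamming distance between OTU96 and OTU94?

The sequences differ at positions 1 (G/A), 4 (T/G), 7 (T/C), 14 (G/T), 18 (A/G), 21 (T/A), 23 (T/G), 27 (C/A), 28 (A/T).
That gives 9 mismatches out of 35 aligned sites, so the Hamming distance is 9.

9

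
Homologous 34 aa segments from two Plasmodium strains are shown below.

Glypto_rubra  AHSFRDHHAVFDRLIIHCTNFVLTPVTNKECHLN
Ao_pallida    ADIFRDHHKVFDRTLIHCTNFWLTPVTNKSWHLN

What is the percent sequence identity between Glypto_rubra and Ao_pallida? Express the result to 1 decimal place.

Mismatches occur at site 2 (H→D), site 3 (S→I), site 9 (A→K), site 14 (L→T), site 15 (I→L), site 22 (V→W), site 30 (E→S), site 31 (C→W).
26 of the 34 sites match, so the percent identity is 26/34 × 100 = 76.5%.

76.5%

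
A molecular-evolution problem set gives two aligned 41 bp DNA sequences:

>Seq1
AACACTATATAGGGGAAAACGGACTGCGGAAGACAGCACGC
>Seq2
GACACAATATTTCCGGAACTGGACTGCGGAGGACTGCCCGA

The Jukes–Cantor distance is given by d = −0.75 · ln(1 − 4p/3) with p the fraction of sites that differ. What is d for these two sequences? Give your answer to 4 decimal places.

Mismatches occur at site 1 (A↔G), site 6 (T↔A), site 11 (A↔T), site 12 (G↔T), site 13 (G↔C), site 14 (G↔C), site 16 (A↔G), site 19 (A↔C), site 20 (C↔T), site 31 (A↔G), site 35 (A↔T), site 38 (A↔C), site 41 (C↔A).
p = 13/41 = 0.317073.
d = −0.75 · ln(1 − (4/3)·0.317073) = −0.75 · ln(0.577236) = −0.75 · (-0.549504) = 0.4121.

0.4121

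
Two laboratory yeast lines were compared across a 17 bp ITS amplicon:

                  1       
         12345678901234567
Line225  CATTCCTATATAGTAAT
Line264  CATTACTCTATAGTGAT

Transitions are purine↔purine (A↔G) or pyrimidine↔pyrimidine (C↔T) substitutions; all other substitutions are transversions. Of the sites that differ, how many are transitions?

Differing sites — 5:C/A (Tv); 8:A/C (Tv); 15:A/G (Ti).
Of the 3 differences, 1 transition and 2 transversions, so the answer is 1.

1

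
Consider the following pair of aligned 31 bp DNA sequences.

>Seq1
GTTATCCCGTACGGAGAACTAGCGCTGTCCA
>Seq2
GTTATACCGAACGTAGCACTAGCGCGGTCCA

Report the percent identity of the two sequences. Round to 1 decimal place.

83.9%

The sequences differ at positions 6 (C/A), 10 (T/A), 14 (G/T), 17 (A/C), 26 (T/G).
26 of the 31 sites match, so the percent identity is 26/31 × 100 = 83.9%.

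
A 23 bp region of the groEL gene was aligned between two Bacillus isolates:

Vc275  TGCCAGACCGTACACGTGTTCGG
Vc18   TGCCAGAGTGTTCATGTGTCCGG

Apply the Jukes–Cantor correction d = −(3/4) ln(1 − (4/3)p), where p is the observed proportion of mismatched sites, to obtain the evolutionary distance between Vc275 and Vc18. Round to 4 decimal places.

0.2567

Mismatches occur at site 8 (C→G), site 9 (C→T), site 12 (A→T), site 15 (C→T), site 20 (T→C).
p = 5/23 = 0.217391.
d = −0.75 · ln(1 − (4/3)·0.217391) = −0.75 · ln(0.710145) = −0.75 · (-0.342286) = 0.2567.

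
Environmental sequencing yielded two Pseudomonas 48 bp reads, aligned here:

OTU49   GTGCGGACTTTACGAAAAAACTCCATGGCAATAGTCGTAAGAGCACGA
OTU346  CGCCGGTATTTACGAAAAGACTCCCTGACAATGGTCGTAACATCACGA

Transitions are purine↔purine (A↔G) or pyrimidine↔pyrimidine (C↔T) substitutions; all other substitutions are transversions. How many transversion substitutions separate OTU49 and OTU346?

Mismatches occur at site 1 (G→C, transversion), site 2 (T→G, transversion), site 3 (G→C, transversion), site 7 (A→T, transversion), site 8 (C→A, transversion), site 19 (A→G, transition), site 25 (A→C, transversion), site 28 (G→A, transition), site 33 (A→G, transition), site 41 (G→C, transversion), site 43 (G→T, transversion).
Of the 11 differences, 3 transitions and 8 transversions, so the answer is 8.

8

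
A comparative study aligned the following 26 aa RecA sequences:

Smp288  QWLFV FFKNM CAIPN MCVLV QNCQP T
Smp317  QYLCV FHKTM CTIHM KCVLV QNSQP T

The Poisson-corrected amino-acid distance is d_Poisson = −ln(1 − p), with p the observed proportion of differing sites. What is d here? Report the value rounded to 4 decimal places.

Mismatches occur at site 2 (W/Y), site 4 (F/C), site 7 (F/H), site 9 (N/T), site 12 (A/T), site 14 (P/H), site 15 (N/M), site 16 (M/K), site 23 (C/S).
p = 9/26 = 0.346154.
d = −ln(1 − 0.346154) = −ln(0.653846) = 0.4249.

0.4249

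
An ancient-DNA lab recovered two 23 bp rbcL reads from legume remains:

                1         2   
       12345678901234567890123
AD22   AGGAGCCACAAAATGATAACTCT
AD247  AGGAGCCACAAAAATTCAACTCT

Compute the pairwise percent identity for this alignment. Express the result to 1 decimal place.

Mismatches occur at site 14 (T→A), site 15 (G→T), site 16 (A→T), site 17 (T→C).
19 of the 23 sites match, so the percent identity is 19/23 × 100 = 82.6%.

82.6%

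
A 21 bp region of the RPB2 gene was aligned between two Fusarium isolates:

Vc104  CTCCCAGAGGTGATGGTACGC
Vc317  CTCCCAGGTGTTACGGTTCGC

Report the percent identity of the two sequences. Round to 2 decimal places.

The sequences differ at positions 8 (A/G), 9 (G/T), 12 (G/T), 14 (T/C), 18 (A/T).
16 of the 21 sites match, so the percent identity is 16/21 × 100 = 76.19%.

76.19%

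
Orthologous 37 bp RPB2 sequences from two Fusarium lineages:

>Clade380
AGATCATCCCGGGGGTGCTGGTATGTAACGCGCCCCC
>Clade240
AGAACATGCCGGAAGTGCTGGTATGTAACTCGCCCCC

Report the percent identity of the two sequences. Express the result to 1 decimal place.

Differing sites — 4:T/A; 8:C/G; 13:G/A; 14:G/A; 30:G/T.
32 of the 37 sites match, so the percent identity is 32/37 × 100 = 86.5%.

86.5%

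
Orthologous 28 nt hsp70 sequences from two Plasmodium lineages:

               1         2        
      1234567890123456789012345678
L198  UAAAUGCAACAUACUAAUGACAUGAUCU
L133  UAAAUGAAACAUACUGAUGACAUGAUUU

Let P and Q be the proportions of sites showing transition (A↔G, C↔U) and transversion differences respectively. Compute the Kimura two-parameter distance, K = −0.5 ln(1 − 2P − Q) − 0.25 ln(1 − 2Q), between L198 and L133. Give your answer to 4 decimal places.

0.1169

Mismatches occur at site 7 (C→A, transversion), site 16 (A→G, transition), site 27 (C→U, transition).
Of the 3 differences, 2 transitions and 1 transversion over 28 sites: P = 2/28 = 0.071429, Q = 1/28 = 0.035714.
d = −0.5·ln(0.821428) − 0.25·ln(0.928572) = −0.5·(-0.196711) − 0.25·(-0.074107) = 0.1169.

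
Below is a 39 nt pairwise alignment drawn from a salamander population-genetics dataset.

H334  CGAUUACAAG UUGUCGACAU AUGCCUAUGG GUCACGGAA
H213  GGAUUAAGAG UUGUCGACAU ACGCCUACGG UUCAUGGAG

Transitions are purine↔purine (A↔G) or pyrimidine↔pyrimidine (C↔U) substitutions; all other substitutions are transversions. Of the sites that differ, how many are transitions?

5

The sequences differ at positions 1 (C/G, transversion), 7 (C/A, transversion), 8 (A/G, transition), 22 (U/C, transition), 28 (U/C, transition), 31 (G/U, transversion), 35 (C/U, transition), 39 (A/G, transition).
Of the 8 differences, 5 transitions and 3 transversions, so the answer is 5.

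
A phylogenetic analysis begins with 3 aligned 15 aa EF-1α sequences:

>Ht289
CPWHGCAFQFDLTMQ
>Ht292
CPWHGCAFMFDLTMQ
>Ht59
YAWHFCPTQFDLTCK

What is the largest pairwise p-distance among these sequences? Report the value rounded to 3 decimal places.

0.533

Pairwise Hamming distances:
  Ht289 vs Ht292: 1
  Ht289 vs Ht59: 7
  Ht292 vs Ht59: 8
The largest is 8 mismatches, between Ht292 and Ht59; p = 8/15 = 0.533.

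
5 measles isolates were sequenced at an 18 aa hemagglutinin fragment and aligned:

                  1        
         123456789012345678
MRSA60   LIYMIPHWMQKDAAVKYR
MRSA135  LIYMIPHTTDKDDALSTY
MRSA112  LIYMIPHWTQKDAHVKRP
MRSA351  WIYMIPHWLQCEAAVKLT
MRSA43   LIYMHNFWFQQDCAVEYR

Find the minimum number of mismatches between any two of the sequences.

Pairwise Hamming distances:
  MRSA60 vs MRSA135: 8
  MRSA60 vs MRSA112: 4
  MRSA60 vs MRSA351: 6
  MRSA60 vs MRSA43: 7
  MRSA135 vs MRSA112: 8
  MRSA135 vs MRSA351: 11
  MRSA135 vs MRSA43: 12
  MRSA112 vs MRSA351: 7
  MRSA112 vs MRSA43: 10
  MRSA351 vs MRSA43: 11
The smallest is 4, between MRSA60 and MRSA112.

4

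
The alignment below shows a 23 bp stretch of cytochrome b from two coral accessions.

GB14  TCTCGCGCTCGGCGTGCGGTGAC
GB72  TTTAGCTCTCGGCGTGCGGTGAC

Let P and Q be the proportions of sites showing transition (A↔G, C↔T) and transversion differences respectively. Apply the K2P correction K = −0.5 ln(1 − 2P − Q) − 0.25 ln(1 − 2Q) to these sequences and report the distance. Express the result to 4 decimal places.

0.1433

Differing sites — 2:C/T (Ti); 4:C/A (Tv); 7:G/T (Tv).
Of the 3 differences, 1 transition and 2 transversions over 23 sites: P = 1/23 = 0.043478, Q = 2/23 = 0.086957.
d = −0.5·ln(0.826087) − 0.25·ln(0.826086) = −0.5·(-0.191055) − 0.25·(-0.191056) = 0.1433.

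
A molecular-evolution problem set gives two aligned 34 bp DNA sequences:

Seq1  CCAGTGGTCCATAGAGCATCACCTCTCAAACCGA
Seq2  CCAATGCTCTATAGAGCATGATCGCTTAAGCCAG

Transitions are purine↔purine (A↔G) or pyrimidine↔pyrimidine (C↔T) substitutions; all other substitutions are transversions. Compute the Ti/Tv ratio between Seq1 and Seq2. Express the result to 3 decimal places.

Mismatches occur at site 4 (G/A, transition), site 7 (G/C, transversion), site 10 (C/T, transition), site 20 (C/G, transversion), site 22 (C/T, transition), site 24 (T/G, transversion), site 27 (C/T, transition), site 30 (A/G, transition), site 33 (G/A, transition), site 34 (A/G, transition).
Of the 10 differences, 7 transitions and 3 transversions, so Ti/Tv = 7/3 = 2.333.

2.333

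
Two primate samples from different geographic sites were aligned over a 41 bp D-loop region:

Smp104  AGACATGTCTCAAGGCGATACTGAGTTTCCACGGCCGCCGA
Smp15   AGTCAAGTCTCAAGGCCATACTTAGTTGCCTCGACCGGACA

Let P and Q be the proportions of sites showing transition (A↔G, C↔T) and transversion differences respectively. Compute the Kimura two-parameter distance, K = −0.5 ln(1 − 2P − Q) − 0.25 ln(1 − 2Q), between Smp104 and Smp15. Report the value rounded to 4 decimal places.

0.3007

The sequences differ at positions 3 (A/T, transversion), 6 (T/A, transversion), 17 (G/C, transversion), 23 (G/T, transversion), 28 (T/G, transversion), 31 (A/T, transversion), 34 (G/A, transition), 38 (C/G, transversion), 39 (C/A, transversion), 40 (G/C, transversion).
Of the 10 differences, 1 transition and 9 transversions over 41 sites: P = 1/41 = 0.024390, Q = 9/41 = 0.219512.
d = −0.5·ln(0.731708) − 0.25·ln(0.560976) = −0.5·(-0.312374) − 0.25·(-0.578077) = 0.3007.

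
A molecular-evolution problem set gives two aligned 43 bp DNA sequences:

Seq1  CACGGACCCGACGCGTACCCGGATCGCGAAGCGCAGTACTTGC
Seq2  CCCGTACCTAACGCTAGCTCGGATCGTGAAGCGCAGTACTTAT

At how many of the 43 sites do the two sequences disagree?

11

Differing sites — 2:A/C; 5:G/T; 9:C/T; 10:G/A; 15:G/T; 16:T/A; 17:A/G; 19:C/T; 27:C/T; 42:G/A; 43:C/T.
That gives 11 mismatches out of 43 aligned sites, so the Hamming distance is 11.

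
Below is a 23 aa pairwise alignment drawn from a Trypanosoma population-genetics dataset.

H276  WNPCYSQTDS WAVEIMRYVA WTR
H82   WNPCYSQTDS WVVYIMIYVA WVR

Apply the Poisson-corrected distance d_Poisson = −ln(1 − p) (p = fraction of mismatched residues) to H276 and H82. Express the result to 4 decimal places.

Mismatches occur at site 12 (A→V), site 14 (E→Y), site 17 (R→I), site 22 (T→V).
p = 4/23 = 0.173913.
d = −ln(1 − 0.173913) = −ln(0.826087) = 0.1911.

0.1911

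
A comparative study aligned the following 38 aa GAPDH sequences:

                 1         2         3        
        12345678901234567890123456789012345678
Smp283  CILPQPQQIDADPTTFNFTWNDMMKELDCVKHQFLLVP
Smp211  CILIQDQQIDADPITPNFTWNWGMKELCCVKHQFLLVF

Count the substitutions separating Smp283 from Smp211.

8

Mismatches occur at site 4 (P↔I), site 6 (P↔D), site 14 (T↔I), site 16 (F↔P), site 22 (D↔W), site 23 (M↔G), site 28 (D↔C), site 38 (P↔F).
That gives 8 mismatches out of 38 aligned sites, so the Hamming distance is 8.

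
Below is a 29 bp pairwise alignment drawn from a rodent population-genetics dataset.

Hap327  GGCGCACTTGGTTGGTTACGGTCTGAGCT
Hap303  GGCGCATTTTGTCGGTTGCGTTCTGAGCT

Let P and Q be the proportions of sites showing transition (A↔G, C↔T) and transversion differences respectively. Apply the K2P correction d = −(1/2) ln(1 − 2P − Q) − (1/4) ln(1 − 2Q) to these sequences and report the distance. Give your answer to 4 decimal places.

The sequences differ at positions 7 (C/T, transition), 10 (G/T, transversion), 13 (T/C, transition), 18 (A/G, transition), 21 (G/T, transversion).
Of the 5 differences, 3 transitions and 2 transversions over 29 sites: P = 3/29 = 0.103448, Q = 2/29 = 0.068966.
d = −0.5·ln(0.724138) − 0.25·ln(0.862068) = −0.5·(-0.322773) − 0.25·(-0.148421) = 0.1985.

0.1985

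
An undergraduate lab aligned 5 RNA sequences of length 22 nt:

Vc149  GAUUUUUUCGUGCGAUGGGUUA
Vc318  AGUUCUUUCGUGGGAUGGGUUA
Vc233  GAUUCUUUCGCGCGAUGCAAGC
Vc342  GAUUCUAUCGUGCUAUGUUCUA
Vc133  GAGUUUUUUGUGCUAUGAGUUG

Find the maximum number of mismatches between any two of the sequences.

Pairwise Hamming distances:
  Vc149 vs Vc318: 4
  Vc149 vs Vc233: 7
  Vc149 vs Vc342: 6
  Vc149 vs Vc133: 5
  Vc318 vs Vc233: 9
  Vc318 vs Vc342: 8
  Vc318 vs Vc133: 9
  Vc233 vs Vc342: 8
  Vc233 vs Vc133: 10
  Vc342 vs Vc133: 8
The largest is 10, between Vc233 and Vc133.

10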